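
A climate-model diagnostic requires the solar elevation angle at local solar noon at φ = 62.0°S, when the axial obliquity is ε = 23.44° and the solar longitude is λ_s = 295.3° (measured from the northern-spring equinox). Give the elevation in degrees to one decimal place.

49.1°

Solar declination: sin δ = sin ε · sin λ_s = sin 23.44° × sin 295.3° = -0.35963, so δ = -21.078°.
At local noon the hour angle is zero, so the zenith angle equals |φ − δ| = |-62.0° − (-21.078°)| = 40.922°.
Elevation = 90° − 40.922° = 49.1°.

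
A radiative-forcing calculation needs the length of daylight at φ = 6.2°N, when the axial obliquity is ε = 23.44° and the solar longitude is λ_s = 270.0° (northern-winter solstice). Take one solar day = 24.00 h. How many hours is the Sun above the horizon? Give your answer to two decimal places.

11.64 h

Solar declination: sin δ = sin ε · sin λ_s = sin 23.44° × sin 270.0° = -0.39779, so δ = -23.440°.
cos H₀ = −tan φ · tan δ = −tan(+6.2°) × tan(-23.440°) = 0.0471, so H₀ = 1.5237 rad = 87.30°.
Daylight = 2H₀/(2π) × 24.00 h = (1.5237/π) × 24.00 = 11.64 h.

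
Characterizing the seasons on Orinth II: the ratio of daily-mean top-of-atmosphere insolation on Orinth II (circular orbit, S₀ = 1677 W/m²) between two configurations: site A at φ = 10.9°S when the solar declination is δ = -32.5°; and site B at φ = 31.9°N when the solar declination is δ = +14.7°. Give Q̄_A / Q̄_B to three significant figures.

Q̄_A / Q̄_B ≈ 0.953

— Configuration A (φ=-10.9°):
cos H₀ = −tan(-10.9°) tan(-32.500°) = -0.1227, H₀ = 1.6938 rad.
Bracket: H₀ sin φ sin δ + cos φ cos δ sin H₀ = 1.6938×-0.18910×-0.53730 + 0.98196×0.84339×0.99245 = 0.172096 + 0.821923 = 0.994019.
Q̄ = (S₀/π) × [bracket] = (1677/π) × 0.994019 = 530.61 W/m².
— Configuration B (φ=+31.9°):
cos H₀ = −tan(+31.9°) tan(+14.700°) = -0.1633, H₀ = 1.7348 rad.
Bracket: H₀ sin φ sin δ + cos φ cos δ sin H₀ = 1.7348×0.52844×0.25376 + 0.84897×0.96727×0.98658 = 0.232631 + 0.810163 = 1.042794.
Q̄ = (S₀/π) × [bracket] = (1677/π) × 1.042794 = 556.65 W/m².
Ratio Q̄_A / Q̄_B = 530.61 / 556.65 = 0.9532.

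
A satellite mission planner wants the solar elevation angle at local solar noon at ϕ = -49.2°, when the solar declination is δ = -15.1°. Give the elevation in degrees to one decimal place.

55.9°

At local noon the hour angle is zero, so the zenith angle equals |ϕ − δ| = |-49.2° − (-15.100°)| = 34.100°.
Elevation = 90° − 34.100° = 55.9°.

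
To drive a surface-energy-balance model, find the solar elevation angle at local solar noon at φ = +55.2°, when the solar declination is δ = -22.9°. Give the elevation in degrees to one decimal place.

At local noon the hour angle is zero, so the zenith angle equals |φ − δ| = |+55.2° − (-22.900°)| = 78.100°.
Elevation = 90° − 78.100° = 11.9°.

11.9°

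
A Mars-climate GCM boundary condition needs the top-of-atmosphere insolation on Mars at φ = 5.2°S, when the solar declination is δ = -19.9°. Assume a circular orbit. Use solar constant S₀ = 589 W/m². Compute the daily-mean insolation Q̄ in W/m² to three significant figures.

Q̄ ≈ 185 W/m²

cos H₀ = −tan(-5.2°) tan(-19.900°) = -0.0329, H₀ = 1.6037 rad.
Bracket: H₀ sin φ sin δ + cos φ cos δ sin H₀ = 1.6037×-0.09063×-0.34038 + 0.99588×0.94029×0.99946 = 0.049472 + 0.935910 = 0.985382.
Q̄ = (S₀/π) × [bracket] = (589/π) × 0.985382 = 184.7 W/m².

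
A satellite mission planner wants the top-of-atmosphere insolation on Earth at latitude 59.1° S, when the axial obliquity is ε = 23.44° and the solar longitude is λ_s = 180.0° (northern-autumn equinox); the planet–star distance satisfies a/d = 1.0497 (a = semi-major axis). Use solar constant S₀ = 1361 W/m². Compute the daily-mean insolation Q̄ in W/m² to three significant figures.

Solar declination: sin δ = sin ε · sin λ_s = sin 23.44° × sin 180.0° = 0.00000, so δ = +0.000°.
cos H₀ = −tan(-59.1°) tan(+0.000°) = 0.0000, H₀ = 1.5708 rad.
Bracket: H₀ sin φ sin δ + cos φ cos δ sin H₀ = 1.5708×-0.85806×0.00000 + 0.51354×1.00000×1.00000 = -0.000000 + 0.513540 = 0.513540.
Inverse-square distance factor (a/d)² = 1.0497² = 1.101870.
Q̄ = (S₀/π) × 1.101870 × [bracket] = (1361/π) × 1.101870 × 0.513540 = 245.1 W/m².

Q̄ ≈ 245 W/m²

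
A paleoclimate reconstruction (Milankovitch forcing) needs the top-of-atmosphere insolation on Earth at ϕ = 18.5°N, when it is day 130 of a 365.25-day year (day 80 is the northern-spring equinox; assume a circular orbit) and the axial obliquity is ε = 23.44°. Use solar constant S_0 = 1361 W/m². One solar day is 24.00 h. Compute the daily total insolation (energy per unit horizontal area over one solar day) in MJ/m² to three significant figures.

Solar longitude: L_s = 360° × (130 − 80)/365.25 = 49.281°.
sin δ = sin 23.44° × sin 49.281° = 0.30149, so δ = +17.547°.
cos h₀ = −tan(+18.5°) tan(+17.547°) = -0.1058, h₀ = 1.6768 rad.
Bracket: h₀ sin ϕ sin δ + cos ϕ cos δ sin h₀ = 1.6768×0.31730×0.30149 + 0.94832×0.95347×0.99439 = 0.160407 + 0.899122 = 1.059529.
Q̄ = (S_0/π) × [bracket] = (1361/π) × 1.059529 = 459.01 W/m².
Daily total = Q̄ × 24.00 h × 3600 s/h = 459.01 × 24.00 × 3600 / 10⁶ = 39.66 MJ/m².

39.7 MJ/m²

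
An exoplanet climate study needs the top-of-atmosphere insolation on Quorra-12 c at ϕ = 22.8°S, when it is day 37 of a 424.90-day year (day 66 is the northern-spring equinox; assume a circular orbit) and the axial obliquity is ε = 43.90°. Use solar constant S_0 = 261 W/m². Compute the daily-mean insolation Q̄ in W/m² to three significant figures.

Q̄ ≈ 88.5 W/m²

Solar longitude: L_s = 360° × (37 − 66)/424.90 = -24.570°, i.e. -24.570° + 360° = 335.430°.
sin δ = sin 43.90° × sin 335.430° = -0.28833, so δ = -16.758°.
cos h₀ = −tan(-22.8°) tan(-16.758°) = -0.1266, h₀ = 1.6977 rad.
Bracket: h₀ sin ϕ sin δ + cos ϕ cos δ sin h₀ = 1.6977×-0.38752×-0.28833 + 0.92186×0.95753×0.99196 = 0.189690 + 0.875612 = 1.065302.
Q̄ = (S_0/π) × [bracket] = (261/π) × 1.065302 = 88.50 W/m².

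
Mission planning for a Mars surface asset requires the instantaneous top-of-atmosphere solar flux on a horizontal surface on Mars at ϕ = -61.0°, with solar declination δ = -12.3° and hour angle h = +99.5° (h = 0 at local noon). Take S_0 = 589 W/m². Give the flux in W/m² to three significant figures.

63.7 W/m²

cos θ_z = sin ϕ sin δ + cos ϕ cos δ cos h = 0.186321 + -0.078180 = 0.108141.
Flux = S_0 · cos θ_z = 589 × 0.108141 = 63.70 W/m².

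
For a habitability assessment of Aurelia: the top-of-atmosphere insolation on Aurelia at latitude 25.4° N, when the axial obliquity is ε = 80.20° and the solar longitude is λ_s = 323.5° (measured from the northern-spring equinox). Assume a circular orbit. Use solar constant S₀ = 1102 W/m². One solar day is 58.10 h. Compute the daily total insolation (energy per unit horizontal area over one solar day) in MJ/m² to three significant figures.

27.9 MJ/m²

Solar declination: sin δ = sin ε · sin λ_s = sin 80.20° × sin 323.5° = -0.58614, so δ = -35.884°.
cos H₀ = −tan(+25.4°) tan(-35.884°) = 0.3435, H₀ = 1.2201 rad.
Bracket: H₀ sin φ sin δ + cos φ cos δ sin H₀ = 1.2201×0.42894×-0.58614 + 0.90334×0.81021×0.93915 = -0.306756 + 0.687359 = 0.380603.
Q̄ = (S₀/π) × [bracket] = (1102/π) × 0.380603 = 133.51 W/m².
Daily total = Q̄ × 58.10 h × 3600 s/h = 133.51 × 58.10 × 3600 / 10⁶ = 27.92 MJ/m².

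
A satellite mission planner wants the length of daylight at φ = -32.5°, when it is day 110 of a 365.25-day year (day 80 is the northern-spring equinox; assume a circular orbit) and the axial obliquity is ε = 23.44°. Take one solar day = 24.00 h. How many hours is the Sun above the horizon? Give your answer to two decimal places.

11.02 h

Solar longitude: λ_s = 360° × (110 − 80)/365.25 = 29.569°.
sin δ = sin 23.44° × sin 29.569° = 0.19630, so δ = +11.320°.
cos H₀ = −tan φ · tan δ = −tan(-32.5°) × tan(+11.320°) = 0.1275, so H₀ = 1.4429 rad = 82.67°.
Daylight = 2H₀/(2π) × 24.00 h = (1.4429/π) × 24.00 = 11.02 h.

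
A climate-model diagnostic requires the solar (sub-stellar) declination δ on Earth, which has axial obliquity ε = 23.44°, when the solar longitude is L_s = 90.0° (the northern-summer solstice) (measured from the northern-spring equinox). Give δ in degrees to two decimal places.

δ = +23.44°

sin δ = sin ε · sin L_s = sin 23.44° × sin 90.0° = 0.397789.
δ = arcsin(0.397789) = +23.44°.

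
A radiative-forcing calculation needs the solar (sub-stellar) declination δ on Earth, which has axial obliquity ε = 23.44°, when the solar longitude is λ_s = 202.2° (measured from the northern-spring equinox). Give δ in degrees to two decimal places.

δ = -8.64°

sin δ = sin ε · sin λ_s = sin 23.44° × sin 202.2° = -0.150301.
δ = arcsin(-0.150301) = -8.64°.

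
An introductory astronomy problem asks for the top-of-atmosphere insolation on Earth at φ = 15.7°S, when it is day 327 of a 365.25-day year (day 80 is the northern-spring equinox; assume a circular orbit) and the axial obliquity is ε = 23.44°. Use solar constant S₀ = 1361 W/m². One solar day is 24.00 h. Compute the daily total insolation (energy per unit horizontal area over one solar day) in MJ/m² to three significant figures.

Solar longitude: λ_s = 360° × (327 − 80)/365.25 = 243.450°.
sin δ = sin 23.44° × sin 243.450° = -0.35584, so δ = -20.845°.
cos H₀ = −tan(-15.7°) tan(-20.845°) = -0.1070, H₀ = 1.6780 rad.
Bracket: H₀ sin φ sin δ + cos φ cos δ sin H₀ = 1.6780×-0.27060×-0.35584 + 0.96269×0.93455×0.99426 = 0.161575 + 0.894518 = 1.056093.
Q̄ = (S₀/π) × [bracket] = (1361/π) × 1.056093 = 457.52 W/m².
Daily total = Q̄ × 24.00 h × 3600 s/h = 457.52 × 24.00 × 3600 / 10⁶ = 39.53 MJ/m².

39.5 MJ/m²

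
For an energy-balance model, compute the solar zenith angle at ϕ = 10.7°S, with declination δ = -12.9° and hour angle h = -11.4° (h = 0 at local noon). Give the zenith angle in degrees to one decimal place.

θ_z = 11.4°

cos θ_z = sin ϕ sin δ + cos ϕ cos δ cos h = 0.041450 + 0.938916 = 0.980366.
θ_z = arccos(0.980366) = 11.4°.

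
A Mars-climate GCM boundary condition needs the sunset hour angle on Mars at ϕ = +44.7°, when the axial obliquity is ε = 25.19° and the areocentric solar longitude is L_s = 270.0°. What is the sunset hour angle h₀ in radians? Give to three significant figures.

sin δ = sin 25.19° × sin 270.0° = -0.42562, so δ = -25.190°.
cos h₀ = −tan ϕ · tan δ = −tan(+44.7°) × tan(-25.190°) = 0.4655, so h₀ = 1.0867 rad = 62.26°.

h₀ = 1.09 rad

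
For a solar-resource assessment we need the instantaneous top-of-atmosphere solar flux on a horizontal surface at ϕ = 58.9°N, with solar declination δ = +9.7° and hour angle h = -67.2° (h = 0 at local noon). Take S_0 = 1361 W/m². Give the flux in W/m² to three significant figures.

cos θ_z = sin ϕ sin δ + cos ϕ cos δ cos h = 0.144272 + 0.197303 = 0.341575.
Flux = S_0 · cos θ_z = 1361 × 0.341575 = 464.9 W/m².

465 W/m²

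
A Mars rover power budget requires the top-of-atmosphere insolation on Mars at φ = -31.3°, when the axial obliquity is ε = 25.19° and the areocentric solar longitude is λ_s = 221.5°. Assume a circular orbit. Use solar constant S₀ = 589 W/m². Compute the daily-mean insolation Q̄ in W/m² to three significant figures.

sin δ = sin 25.19° × sin 221.5° = -0.28203, so δ = -16.381°.
cos H₀ = −tan(-31.3°) tan(-16.381°) = -0.1787, H₀ = 1.7505 rad.
Bracket: H₀ sin φ sin δ + cos φ cos δ sin H₀ = 1.7505×-0.51952×-0.28203 + 0.85446×0.95941×0.98390 = 0.256484 + 0.806579 = 1.063063.
Q̄ = (S₀/π) × [bracket] = (589/π) × 1.063063 = 199.3 W/m².

Q̄ ≈ 199 W/m²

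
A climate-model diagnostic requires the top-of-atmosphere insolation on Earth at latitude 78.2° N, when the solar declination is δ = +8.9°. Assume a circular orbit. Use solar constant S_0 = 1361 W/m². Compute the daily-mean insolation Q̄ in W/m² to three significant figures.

Q̄ ≈ 217 W/m²

cos h₀ = −tan(+78.2°) tan(+8.900°) = -0.7496, h₀ = 2.4182 rad.
Bracket: h₀ sin ϕ sin δ + cos ϕ cos δ sin h₀ = 2.4182×0.97887×0.15471 + 0.20450×0.98796×0.66191 = 0.366215 + 0.133731 = 0.499946.
Q̄ = (S_0/π) × [bracket] = (1361/π) × 0.499946 = 216.6 W/m².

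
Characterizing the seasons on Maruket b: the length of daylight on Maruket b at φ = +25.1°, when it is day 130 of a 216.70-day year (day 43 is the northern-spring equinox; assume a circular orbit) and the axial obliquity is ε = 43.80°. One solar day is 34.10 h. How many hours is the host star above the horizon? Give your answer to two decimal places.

19.30 h

Solar longitude: λ_s = 360° × (130 − 43)/216.70 = 144.532°.
sin δ = sin 43.80° × sin 144.532° = 0.40162, so δ = +23.679°.
cos H₀ = −tan φ · tan δ = −tan(+25.1°) × tan(+23.679°) = -0.2054, so H₀ = 1.7777 rad = 101.85°.
Daylight = 2H₀/(2π) × 34.10 h = (1.7777/π) × 34.10 = 19.30 h.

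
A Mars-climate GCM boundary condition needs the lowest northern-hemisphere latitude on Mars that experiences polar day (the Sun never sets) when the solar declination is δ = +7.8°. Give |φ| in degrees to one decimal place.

|φ| = 82.2°

Polar day requires cos H₀ = −tan φ tan δ ≤ −1, i.e. tan φ tan δ ≥ 1.
The boundary is |tan φ| · |tan δ| = 1, so |φ| = 90° − |δ| = 90° − 7.8° = 82.2° in the northern hemisphere.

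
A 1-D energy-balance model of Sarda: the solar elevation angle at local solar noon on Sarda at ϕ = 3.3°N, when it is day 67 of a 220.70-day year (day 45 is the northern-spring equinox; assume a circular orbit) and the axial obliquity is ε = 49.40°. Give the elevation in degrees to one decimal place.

Solar longitude: L_s = 360° × (67 − 45)/220.70 = 35.886°.
sin δ = sin 49.40° × sin 35.886° = 0.44506, so δ = +26.427°.
At local noon the hour angle is zero, so the zenith angle equals |ϕ − δ| = |+3.3° − (+26.427°)| = 23.127°.
Elevation = 90° − 23.127° = 66.9°.

66.9°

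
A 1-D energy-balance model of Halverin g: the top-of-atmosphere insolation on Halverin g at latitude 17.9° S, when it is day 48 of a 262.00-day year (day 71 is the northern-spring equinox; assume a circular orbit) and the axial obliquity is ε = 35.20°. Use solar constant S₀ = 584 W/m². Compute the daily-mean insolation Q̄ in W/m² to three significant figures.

Solar longitude: λ_s = 360° × (48 − 71)/262.00 = -31.603°, i.e. -31.603° + 360° = 328.397°.
sin δ = sin 35.20° × sin 328.397° = -0.30207, so δ = -17.582°.
cos H₀ = −tan(-17.9°) tan(-17.582°) = -0.1023, H₀ = 1.6733 rad.
Bracket: H₀ sin φ sin δ + cos φ cos δ sin H₀ = 1.6733×-0.30736×-0.30207 + 0.95159×0.95329×0.99475 = 0.155356 + 0.902379 = 1.057735.
Q̄ = (S₀/π) × [bracket] = (584/π) × 1.057735 = 196.6 W/m².

Q̄ ≈ 197 W/m²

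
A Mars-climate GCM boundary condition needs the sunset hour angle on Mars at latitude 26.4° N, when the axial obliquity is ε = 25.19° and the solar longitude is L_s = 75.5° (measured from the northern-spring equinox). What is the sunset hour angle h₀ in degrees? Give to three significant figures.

Solar declination: sin δ = sin ε · sin L_s = sin 25.19° × sin 75.5° = 0.41206, so δ = +24.335°.
cos h₀ = −tan ϕ · tan δ = −tan(+26.4°) × tan(+24.335°) = -0.2245, so h₀ = 1.7972 rad = 102.97°.

h₀ = 103°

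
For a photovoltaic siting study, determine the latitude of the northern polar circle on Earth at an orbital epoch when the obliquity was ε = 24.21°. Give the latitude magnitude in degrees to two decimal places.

65.79°

The polar circle is the lowest latitude that experiences at least one full rotation of continuous daylight at the northern-summer solstice; it lies at |φ| = 90° − ε = 90° − 24.21° = 65.79°.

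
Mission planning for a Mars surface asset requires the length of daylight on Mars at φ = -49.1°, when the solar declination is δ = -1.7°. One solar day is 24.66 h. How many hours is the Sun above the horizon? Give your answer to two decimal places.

cos H₀ = −tan φ · tan δ = −tan(-49.1°) × tan(-1.700°) = -0.0343, so H₀ = 1.6051 rad = 91.96°.
Daylight = 2H₀/(2π) × 24.66 h = (1.6051/π) × 24.66 = 12.60 h.

12.60 h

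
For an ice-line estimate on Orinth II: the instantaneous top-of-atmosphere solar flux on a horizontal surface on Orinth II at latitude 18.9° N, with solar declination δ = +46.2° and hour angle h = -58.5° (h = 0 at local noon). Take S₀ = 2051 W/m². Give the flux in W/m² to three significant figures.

1.18e+03 W/m²

cos θ_z = sin φ sin δ + cos φ cos δ cos h = 0.233791 + 0.342146 = 0.575937.
Flux = S₀ · cos θ_z = 2051 × 0.575937 = 1181 W/m².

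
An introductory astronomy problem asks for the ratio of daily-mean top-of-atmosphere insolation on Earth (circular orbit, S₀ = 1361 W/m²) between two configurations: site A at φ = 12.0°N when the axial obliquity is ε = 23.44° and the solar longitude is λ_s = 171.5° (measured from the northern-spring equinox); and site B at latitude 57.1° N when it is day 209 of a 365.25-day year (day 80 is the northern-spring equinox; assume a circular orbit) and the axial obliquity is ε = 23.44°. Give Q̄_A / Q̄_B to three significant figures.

Q̄_A / Q̄_B ≈ 0.992

— Configuration A (φ=+12.0°):
Solar declination: sin δ = sin ε · sin λ_s = sin 23.44° × sin 171.5° = 0.05880, so δ = +3.371°.
cos H₀ = −tan(+12.0°) tan(+3.371°) = -0.0125, H₀ = 1.5833 rad.
Bracket: H₀ sin φ sin δ + cos φ cos δ sin H₀ = 1.5833×0.20791×0.05880 + 0.97815×0.99827×0.99992 = 0.019356 + 0.976380 = 0.995736.
Q̄ = (S₀/π) × [bracket] = (1361/π) × 0.995736 = 431.37 W/m².
— Configuration B (φ=+57.1°):
Solar longitude: λ_s = 360° × (209 − 80)/365.25 = 127.146°.
sin δ = sin 23.44° × sin 127.146° = 0.31708, so δ = +18.486°.
cos H₀ = −tan(+57.1°) tan(+18.486°) = -0.5168, H₀ = 2.1139 rad.
Bracket: H₀ sin φ sin δ + cos φ cos δ sin H₀ = 2.1139×0.83962×0.31708 + 0.54317×0.94840×0.85611 = 0.562777 + 0.441019 = 1.003796.
Q̄ = (S₀/π) × [bracket] = (1361/π) × 1.003796 = 434.86 W/m².
Ratio Q̄_A / Q̄_B = 431.37 / 434.86 = 0.9920.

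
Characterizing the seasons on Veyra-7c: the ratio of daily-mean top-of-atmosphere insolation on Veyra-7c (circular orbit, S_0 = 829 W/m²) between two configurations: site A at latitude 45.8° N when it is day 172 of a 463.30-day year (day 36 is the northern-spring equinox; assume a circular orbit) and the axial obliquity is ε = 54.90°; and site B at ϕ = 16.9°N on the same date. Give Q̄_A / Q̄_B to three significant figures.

Q̄_A / Q̄_B ≈ 1.78

— Configuration A (ϕ=+45.8°):
Solar longitude: L_s = 360° × (172 − 36)/463.30 = 105.677°.
sin δ = sin 54.90° × sin 105.677° = 0.78772, so δ = +51.973°.
cos h₀ = −tan(+45.8°) tan(+51.973°) = -1.3149 ≤ −1 ⇒ polar day, h₀ = π.
Bracket: h₀ sin ϕ sin δ + cos ϕ cos δ sin h₀ = 3.1416×0.71691×0.78772 + 0.69717×0.61604×0.00000 = 1.774138 + 0.000000 = 1.774138.
Q̄ = (S_0/π) × [bracket] = (829/π) × 1.774138 = 468.16 W/m².
— Configuration B (ϕ=+16.9°):
cos h₀ = −tan(+16.9°) tan(+51.973°) = -0.3885, h₀ = 1.9698 rad.
Bracket: h₀ sin ϕ sin δ + cos ϕ cos δ sin h₀ = 1.9698×0.29070×0.78772 + 0.95681×0.61604×0.92145 = 0.451065 + 0.543133 = 0.994198.
Q̄ = (S_0/π) × [bracket] = (829/π) × 0.994198 = 262.35 W/m².
Ratio Q̄_A / Q̄_B = 468.16 / 262.35 = 1.784.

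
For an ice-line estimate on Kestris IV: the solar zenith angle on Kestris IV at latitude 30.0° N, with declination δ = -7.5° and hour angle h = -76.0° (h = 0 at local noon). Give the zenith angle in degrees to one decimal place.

cos θ_z = sin φ sin δ + cos φ cos δ cos h = -0.065263 + 0.207718 = 0.142455.
θ_z = arccos(0.142455) = 81.8°.

θ_z = 81.8°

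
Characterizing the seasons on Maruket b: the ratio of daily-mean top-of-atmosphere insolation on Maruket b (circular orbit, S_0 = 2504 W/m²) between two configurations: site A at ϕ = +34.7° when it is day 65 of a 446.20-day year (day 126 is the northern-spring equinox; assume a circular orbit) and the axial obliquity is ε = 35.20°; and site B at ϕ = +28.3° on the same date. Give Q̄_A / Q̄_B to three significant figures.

Q̄_A / Q̄_B ≈ 0.792

— Configuration A (ϕ=+34.7°):
Solar longitude: L_s = 360° × (65 − 126)/446.20 = -49.216°, i.e. -49.216° + 360° = 310.784°.
sin δ = sin 35.20° × sin 310.784° = -0.43646, so δ = -25.878°.
cos h₀ = −tan(+34.7°) tan(-25.878°) = 0.3359, h₀ = 1.2282 rad.
Bracket: h₀ sin ϕ sin δ + cos ϕ cos δ sin h₀ = 1.2282×0.56928×-0.43646 + 0.82214×0.89972×0.94190 = -0.305168 + 0.696719 = 0.391551.
Q̄ = (S_0/π) × [bracket] = (2504/π) × 0.391551 = 312.08 W/m².
— Configuration B (ϕ=+28.3°):
cos h₀ = −tan(+28.3°) tan(-25.878°) = 0.2612, h₀ = 1.3065 rad.
Bracket: h₀ sin ϕ sin δ + cos ϕ cos δ sin h₀ = 1.3065×0.47409×-0.43646 + 0.88048×0.89972×0.96528 = -0.270343 + 0.764681 = 0.494338.
Q̄ = (S_0/π) × [bracket] = (2504/π) × 0.494338 = 394.01 W/m².
Ratio Q̄_A / Q̄_B = 312.08 / 394.01 = 0.7921.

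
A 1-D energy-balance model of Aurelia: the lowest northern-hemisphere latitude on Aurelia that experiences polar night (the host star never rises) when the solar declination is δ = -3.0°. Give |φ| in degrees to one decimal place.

Polar night requires cos H₀ = −tan φ tan δ ≥ 1, i.e. tan φ tan δ ≤ −1.
The boundary is |tan φ| · |tan δ| = 1, so |φ| = 90° − |δ| = 90° − 3.0° = 87.0° in the northern hemisphere.

|φ| = 87.0°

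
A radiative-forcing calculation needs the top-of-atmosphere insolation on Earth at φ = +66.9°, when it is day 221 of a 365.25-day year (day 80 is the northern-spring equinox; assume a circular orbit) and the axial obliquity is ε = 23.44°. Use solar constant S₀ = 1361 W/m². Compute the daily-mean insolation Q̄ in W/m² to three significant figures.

Q̄ ≈ 362 W/m²

Solar longitude: λ_s = 360° × (221 − 80)/365.25 = 138.973°.
sin δ = sin 23.44° × sin 138.973° = 0.26111, so δ = +15.136°.
cos H₀ = −tan(+66.9°) tan(+15.136°) = -0.6342, H₀ = 2.2577 rad.
Bracket: H₀ sin φ sin δ + cos φ cos δ sin H₀ = 2.2577×0.91982×0.26111 + 0.39234×0.96531×0.77319 = 0.542241 + 0.292830 = 0.835071.
Q̄ = (S₀/π) × [bracket] = (1361/π) × 0.835071 = 361.8 W/m².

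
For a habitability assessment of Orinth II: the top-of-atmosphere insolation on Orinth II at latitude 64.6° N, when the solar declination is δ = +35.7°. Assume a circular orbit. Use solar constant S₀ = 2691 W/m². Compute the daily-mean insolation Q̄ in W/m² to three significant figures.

cos H₀ = −tan(+64.6°) tan(+35.700°) = -1.5133 ≤ −1 ⇒ polar day, H₀ = π.
Bracket: H₀ sin φ sin δ + cos φ cos δ sin H₀ = 3.1416×0.90334×0.58354 + 0.42894×0.81208×0.00000 = 1.656047 + 0.000000 = 1.656047.
Q̄ = (S₀/π) × [bracket] = (2691/π) × 1.656047 = 1419 W/m².

Q̄ ≈ 1.42e+03 W/m²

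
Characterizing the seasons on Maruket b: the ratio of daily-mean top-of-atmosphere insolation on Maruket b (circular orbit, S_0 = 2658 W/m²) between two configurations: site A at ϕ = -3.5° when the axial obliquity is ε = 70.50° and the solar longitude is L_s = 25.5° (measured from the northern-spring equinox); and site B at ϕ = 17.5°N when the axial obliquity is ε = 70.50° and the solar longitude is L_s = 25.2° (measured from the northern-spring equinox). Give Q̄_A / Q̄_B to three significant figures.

Q̄_A / Q̄_B ≈ 0.815

— Configuration A (ϕ=-3.5°):
Solar declination: sin δ = sin ε · sin L_s = sin 70.50° × sin 25.5° = 0.40582, so δ = +23.942°.
cos h₀ = −tan(-3.5°) tan(+23.942°) = 0.0272, h₀ = 1.5436 rad.
Bracket: h₀ sin ϕ sin δ + cos ϕ cos δ sin h₀ = 1.5436×-0.06105×0.40582 + 0.99813×0.91395×0.99963 = -0.038243 + 0.911903 = 0.873660.
Q̄ = (S_0/π) × [bracket] = (2658/π) × 0.873660 = 739.18 W/m².
— Configuration B (ϕ=+17.5°):
Solar declination: sin δ = sin ε · sin L_s = sin 70.50° × sin 25.2° = 0.40136, so δ = +23.663°.
cos h₀ = −tan(+17.5°) tan(+23.663°) = -0.1382, h₀ = 1.7094 rad.
Bracket: h₀ sin ϕ sin δ + cos ϕ cos δ sin h₀ = 1.7094×0.30071×0.40136 + 0.95372×0.91592×0.99041 = 0.206313 + 0.865154 = 1.071467.
Q̄ = (S_0/π) × [bracket] = (2658/π) × 1.071467 = 906.53 W/m².
Ratio Q̄_A / Q̄_B = 739.18 / 906.53 = 0.8154.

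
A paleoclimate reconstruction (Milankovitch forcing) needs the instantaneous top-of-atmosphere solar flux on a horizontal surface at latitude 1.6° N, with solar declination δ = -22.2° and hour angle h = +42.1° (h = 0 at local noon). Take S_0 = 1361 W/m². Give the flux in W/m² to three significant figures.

920 W/m²

cos θ_z = sin ϕ sin δ + cos ϕ cos δ cos h = -0.010550 + 0.686706 = 0.676156.
Flux = S_0 · cos θ_z = 1361 × 0.676156 = 920.2 W/m².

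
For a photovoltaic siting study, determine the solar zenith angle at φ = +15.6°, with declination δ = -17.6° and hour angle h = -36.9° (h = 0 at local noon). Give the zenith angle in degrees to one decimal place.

θ_z = 49.2°

cos θ_z = sin φ sin δ + cos φ cos δ cos h = -0.081313 + 0.734173 = 0.652860.
θ_z = arccos(0.652860) = 49.2°.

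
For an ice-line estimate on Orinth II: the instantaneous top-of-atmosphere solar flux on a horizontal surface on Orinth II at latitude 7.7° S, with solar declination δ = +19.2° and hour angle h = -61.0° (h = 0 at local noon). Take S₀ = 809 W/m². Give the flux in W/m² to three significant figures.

cos θ_z = sin φ sin δ + cos φ cos δ cos h = -0.044064 + 0.453714 = 0.409650.
Flux = S₀ · cos θ_z = 809 × 0.409650 = 331.4 W/m².

331 W/m²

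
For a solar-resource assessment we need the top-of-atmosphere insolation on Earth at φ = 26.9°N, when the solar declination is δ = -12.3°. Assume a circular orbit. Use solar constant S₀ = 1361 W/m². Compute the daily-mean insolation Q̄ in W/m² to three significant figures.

Q̄ ≈ 314 W/m²

cos H₀ = −tan(+26.9°) tan(-12.300°) = 0.1106, H₀ = 1.4600 rad.
Bracket: H₀ sin φ sin δ + cos φ cos δ sin H₀ = 1.4600×0.45243×-0.21303 + 0.89180×0.97705×0.99386 = -0.140716 + 0.865983 = 0.725267.
Q̄ = (S₀/π) × [bracket] = (1361/π) × 0.725267 = 314.2 W/m².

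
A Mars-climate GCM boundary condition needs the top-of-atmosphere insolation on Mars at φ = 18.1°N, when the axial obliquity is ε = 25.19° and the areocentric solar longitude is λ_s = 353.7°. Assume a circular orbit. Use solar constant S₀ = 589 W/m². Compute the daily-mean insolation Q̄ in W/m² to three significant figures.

sin δ = sin 25.19° × sin 353.7° = -0.04671, so δ = -2.677°.
cos H₀ = −tan(+18.1°) tan(-2.677°) = 0.0153, H₀ = 1.5555 rad.
Bracket: H₀ sin φ sin δ + cos φ cos δ sin H₀ = 1.5555×0.31068×-0.04671 + 0.95052×0.99891×0.99988 = -0.022573 + 0.949370 = 0.926797.
Q̄ = (S₀/π) × [bracket] = (589/π) × 0.926797 = 173.8 W/m².

Q̄ ≈ 174 W/m²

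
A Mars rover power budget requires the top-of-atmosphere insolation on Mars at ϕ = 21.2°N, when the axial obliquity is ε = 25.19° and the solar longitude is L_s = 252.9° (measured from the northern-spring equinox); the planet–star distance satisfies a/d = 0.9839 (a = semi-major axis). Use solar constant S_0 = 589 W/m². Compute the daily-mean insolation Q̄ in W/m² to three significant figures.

Q̄ ≈ 115 W/m²

Solar declination: sin δ = sin ε · sin L_s = sin 25.19° × sin 252.9° = -0.40681, so δ = -24.004°.
cos h₀ = −tan(+21.2°) tan(-24.004°) = 0.1727, h₀ = 1.3972 rad.
Bracket: h₀ sin ϕ sin δ + cos ϕ cos δ sin h₀ = 1.3972×0.36162×-0.40681 + 0.93232×0.91351×0.98497 = -0.205543 + 0.838883 = 0.633340.
Inverse-square distance factor (a/d)² = 0.9839² = 0.968059.
Q̄ = (S_0/π) × 0.968059 × [bracket] = (589/π) × 0.968059 × 0.633340 = 114.9 W/m².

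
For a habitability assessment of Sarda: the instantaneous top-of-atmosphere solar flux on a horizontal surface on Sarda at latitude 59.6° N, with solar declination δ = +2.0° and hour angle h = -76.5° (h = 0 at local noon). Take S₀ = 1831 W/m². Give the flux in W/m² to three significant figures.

271 W/m²

cos θ_z = sin φ sin δ + cos φ cos δ cos h = 0.030101 + 0.118059 = 0.148160.
Flux = S₀ · cos θ_z = 1831 × 0.148160 = 271.3 W/m².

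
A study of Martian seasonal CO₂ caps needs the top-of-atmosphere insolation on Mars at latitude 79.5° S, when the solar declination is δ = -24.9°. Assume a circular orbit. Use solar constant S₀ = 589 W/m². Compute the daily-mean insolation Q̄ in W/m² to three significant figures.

Q̄ ≈ 244 W/m²

cos H₀ = −tan(-79.5°) tan(-24.900°) = -2.5045 ≤ −1 ⇒ polar day, H₀ = π.
Bracket: H₀ sin φ sin δ + cos φ cos δ sin H₀ = 3.1416×-0.98325×-0.42104 + 0.18224×0.90704×0.00000 = 1.300583 + 0.000000 = 1.300583.
Q̄ = (S₀/π) × [bracket] = (589/π) × 1.300583 = 243.8 W/m².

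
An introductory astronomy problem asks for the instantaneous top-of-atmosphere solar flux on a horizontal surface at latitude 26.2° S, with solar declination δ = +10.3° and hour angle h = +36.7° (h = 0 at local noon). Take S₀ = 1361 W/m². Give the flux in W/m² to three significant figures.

cos θ_z = sin φ sin δ + cos φ cos δ cos h = -0.078942 + 0.707807 = 0.628865.
Flux = S₀ · cos θ_z = 1361 × 0.628865 = 855.9 W/m².

856 W/m²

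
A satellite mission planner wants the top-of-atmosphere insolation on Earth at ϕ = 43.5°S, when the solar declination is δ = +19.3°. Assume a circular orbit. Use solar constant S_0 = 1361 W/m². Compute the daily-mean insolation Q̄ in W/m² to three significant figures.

cos h₀ = −tan(-43.5°) tan(+19.300°) = 0.3323, h₀ = 1.2320 rad.
Bracket: h₀ sin ϕ sin δ + cos ϕ cos δ sin h₀ = 1.2320×-0.68835×0.33051 + 0.72537×0.94380×0.94317 = -0.280288 + 0.645698 = 0.365410.
Q̄ = (S_0/π) × [bracket] = (1361/π) × 0.365410 = 158.3 W/m².

Q̄ ≈ 158 W/m²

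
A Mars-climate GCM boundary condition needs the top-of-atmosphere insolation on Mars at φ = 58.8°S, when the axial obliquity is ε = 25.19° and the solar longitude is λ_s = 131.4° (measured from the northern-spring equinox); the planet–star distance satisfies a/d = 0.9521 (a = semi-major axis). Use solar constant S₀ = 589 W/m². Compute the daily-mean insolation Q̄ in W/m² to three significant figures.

Q̄ ≈ 23.8 W/m²

Solar declination: sin δ = sin ε · sin λ_s = sin 25.19° × sin 131.4° = 0.31926, so δ = +18.618°.
cos H₀ = −tan(-58.8°) tan(+18.618°) = 0.5563, H₀ = 0.9809 rad.
Bracket: H₀ sin φ sin δ + cos φ cos δ sin H₀ = 0.9809×-0.85536×0.31926 + 0.51803×0.94767×0.83100 = -0.267866 + 0.407956 = 0.140090.
Inverse-square distance factor (a/d)² = 0.9521² = 0.906494.
Q̄ = (S₀/π) × 0.906494 × [bracket] = (589/π) × 0.906494 × 0.140090 = 23.81 W/m².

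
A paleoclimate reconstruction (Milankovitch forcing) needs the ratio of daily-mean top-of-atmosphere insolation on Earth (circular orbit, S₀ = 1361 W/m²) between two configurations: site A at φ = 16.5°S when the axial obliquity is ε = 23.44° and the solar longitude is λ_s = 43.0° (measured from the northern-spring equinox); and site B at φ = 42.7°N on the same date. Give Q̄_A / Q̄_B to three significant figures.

— Configuration A (φ=-16.5°):
Solar declination: sin δ = sin ε · sin λ_s = sin 23.44° × sin 43.0° = 0.27129, so δ = +15.741°.
cos H₀ = −tan(-16.5°) tan(+15.741°) = 0.0835, H₀ = 1.4872 rad.
Bracket: H₀ sin φ sin δ + cos φ cos δ sin H₀ = 1.4872×-0.28402×0.27129 + 0.95882×0.96250×0.99651 = -0.114591 + 0.919643 = 0.805052.
Q̄ = (S₀/π) × [bracket] = (1361/π) × 0.805052 = 348.76 W/m².
— Configuration B (φ=+42.7°):
cos H₀ = −tan(+42.7°) tan(+15.741°) = -0.2601, H₀ = 1.8339 rad.
Bracket: H₀ sin φ sin δ + cos φ cos δ sin H₀ = 1.8339×0.67816×0.27129 + 0.73491×0.96250×0.96558 = 0.337397 + 0.683004 = 1.020401.
Q̄ = (S₀/π) × [bracket] = (1361/π) × 1.020401 = 442.06 W/m².
Ratio Q̄_A / Q̄_B = 348.76 / 442.06 = 0.7889.

Q̄_A / Q̄_B ≈ 0.789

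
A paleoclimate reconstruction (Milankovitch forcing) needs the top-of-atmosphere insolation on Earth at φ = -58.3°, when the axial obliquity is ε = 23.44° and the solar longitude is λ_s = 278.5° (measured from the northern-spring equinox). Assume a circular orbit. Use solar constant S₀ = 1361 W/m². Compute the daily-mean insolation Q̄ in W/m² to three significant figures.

Solar declination: sin δ = sin ε · sin λ_s = sin 23.44° × sin 278.5° = -0.39342, so δ = -23.167°.
cos H₀ = −tan(-58.3°) tan(-23.167°) = -0.6929, H₀ = 2.3363 rad.
Bracket: H₀ sin φ sin δ + cos φ cos δ sin H₀ = 2.3363×-0.85081×-0.39342 + 0.52547×0.91936×0.72106 = 0.782020 + 0.348341 = 1.130361.
Q̄ = (S₀/π) × [bracket] = (1361/π) × 1.130361 = 489.7 W/m².

Q̄ ≈ 490 W/m²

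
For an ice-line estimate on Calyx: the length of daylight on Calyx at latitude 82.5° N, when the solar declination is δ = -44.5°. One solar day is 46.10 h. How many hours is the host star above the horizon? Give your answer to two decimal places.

cos H₀ = −tan φ · tan δ = 7.4643 ≥ 1, so the host star never rises (polar night) and H₀ = 0.
Daylight = 2H₀/(2π) × 46.10 h = (0.0000/π) × 46.10 = 0.00 h.

0.00 h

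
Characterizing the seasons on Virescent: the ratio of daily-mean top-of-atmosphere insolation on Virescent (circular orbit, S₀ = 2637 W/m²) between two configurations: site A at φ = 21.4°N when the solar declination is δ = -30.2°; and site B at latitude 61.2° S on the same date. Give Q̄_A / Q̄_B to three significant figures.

Q̄_A / Q̄_B ≈ 0.388

— Configuration A (φ=+21.4°):
cos H₀ = −tan(+21.4°) tan(-30.200°) = 0.2281, H₀ = 1.3407 rad.
Bracket: H₀ sin φ sin δ + cos φ cos δ sin H₀ = 1.3407×0.36488×-0.50302 + 0.93106×0.86427×0.97364 = -0.246075 + 0.783476 = 0.537401.
Q̄ = (S₀/π) × [bracket] = (2637/π) × 0.537401 = 451.09 W/m².
— Configuration B (φ=-61.2°):
cos H₀ = −tan(-61.2°) tan(-30.200°) = -1.0587 ≤ −1 ⇒ polar day, H₀ = π.
Bracket: H₀ sin φ sin δ + cos φ cos δ sin H₀ = 3.1416×-0.87631×-0.50302 + 0.48175×0.86427×0.00000 = 1.384822 + 0.000000 = 1.384822.
Q̄ = (S₀/π) × [bracket] = (2637/π) × 1.384822 = 1162.4 W/m².
Ratio Q̄_A / Q̄_B = 451.09 / 1162.4 = 0.3881.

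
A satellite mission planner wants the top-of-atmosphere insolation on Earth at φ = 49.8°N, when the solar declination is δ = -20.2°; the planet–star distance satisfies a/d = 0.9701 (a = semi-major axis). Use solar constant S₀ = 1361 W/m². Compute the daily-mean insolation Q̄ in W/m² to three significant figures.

cos H₀ = −tan(+49.8°) tan(-20.200°) = 0.4354, H₀ = 1.1203 rad.
Bracket: H₀ sin φ sin δ + cos φ cos δ sin H₀ = 1.1203×0.76380×-0.34530 + 0.64546×0.93849×0.90024 = -0.295468 + 0.545327 = 0.249859.
Inverse-square distance factor (a/d)² = 0.9701² = 0.941094.
Q̄ = (S₀/π) × 0.941094 × [bracket] = (1361/π) × 0.941094 × 0.249859 = 101.9 W/m².

Q̄ ≈ 102 W/m²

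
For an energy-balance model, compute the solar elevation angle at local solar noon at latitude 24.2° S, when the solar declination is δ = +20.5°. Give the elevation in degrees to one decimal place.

At local noon the hour angle is zero, so the zenith angle equals |ϕ − δ| = |-24.2° − (+20.500°)| = 44.700°.
Elevation = 90° − 44.700° = 45.3°.

45.3°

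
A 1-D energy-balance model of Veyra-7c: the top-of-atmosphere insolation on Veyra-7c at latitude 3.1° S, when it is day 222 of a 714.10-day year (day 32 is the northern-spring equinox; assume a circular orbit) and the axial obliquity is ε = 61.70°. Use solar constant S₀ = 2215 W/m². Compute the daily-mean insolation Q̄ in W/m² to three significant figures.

Solar longitude: λ_s = 360° × (222 − 32)/714.10 = 95.785°.
sin δ = sin 61.70° × sin 95.785° = 0.87599, so δ = +61.163°.
cos H₀ = −tan(-3.1°) tan(+61.163°) = 0.0984, H₀ = 1.4723 rad.
Bracket: H₀ sin φ sin δ + cos φ cos δ sin H₀ = 1.4723×-0.05408×0.87599 + 0.99854×0.48232×0.99515 = -0.069748 + 0.479280 = 0.409532.
Q̄ = (S₀/π) × [bracket] = (2215/π) × 0.409532 = 288.7 W/m².

Q̄ ≈ 289 W/m²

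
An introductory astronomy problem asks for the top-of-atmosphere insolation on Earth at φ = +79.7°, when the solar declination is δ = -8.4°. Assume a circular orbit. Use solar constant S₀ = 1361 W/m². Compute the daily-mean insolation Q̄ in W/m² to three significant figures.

Q̄ ≈ 5.92 W/m²

cos H₀ = −tan(+79.7°) tan(-8.400°) = 0.8126, H₀ = 0.6223 rad.
Bracket: H₀ sin φ sin δ + cos φ cos δ sin H₀ = 0.6223×0.98389×-0.14608 + 0.17880×0.98927×0.58288 = -0.089441 + 0.103101 = 0.013660.
Q̄ = (S₀/π) × [bracket] = (1361/π) × 0.013660 = 5.918 W/m².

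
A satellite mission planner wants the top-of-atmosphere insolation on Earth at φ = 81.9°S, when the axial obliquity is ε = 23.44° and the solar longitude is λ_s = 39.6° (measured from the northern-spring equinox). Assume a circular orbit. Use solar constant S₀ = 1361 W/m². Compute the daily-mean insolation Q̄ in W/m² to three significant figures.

Q̄ ≈ 0.00 W/m²

Solar declination: sin δ = sin ε · sin λ_s = sin 23.44° × sin 39.6° = 0.25356, so δ = +14.688°.
cos H₀ = −tan(-81.9°) tan(+14.688°) = 1.8418 ≥ 1 ⇒ polar night, H₀ = 0 and Q̄ = 0.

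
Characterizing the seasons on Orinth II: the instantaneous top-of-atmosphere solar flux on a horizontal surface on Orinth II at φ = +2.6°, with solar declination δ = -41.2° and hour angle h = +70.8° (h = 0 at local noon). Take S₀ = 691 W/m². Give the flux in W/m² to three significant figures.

cos θ_z = sin φ sin δ + cos φ cos δ cos h = -0.029880 + 0.247189 = 0.217309.
Flux = S₀ · cos θ_z = 691 × 0.217309 = 150.2 W/m².

150 W/m²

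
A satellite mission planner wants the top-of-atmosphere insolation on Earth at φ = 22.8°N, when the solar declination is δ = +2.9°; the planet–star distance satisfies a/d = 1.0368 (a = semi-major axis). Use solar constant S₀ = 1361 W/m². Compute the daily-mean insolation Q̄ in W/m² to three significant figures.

cos H₀ = −tan(+22.8°) tan(+2.900°) = -0.0213, H₀ = 1.5921 rad.
Bracket: H₀ sin φ sin δ + cos φ cos δ sin H₀ = 1.5921×0.38752×0.05059 + 0.92186×0.99872×0.99977 = 0.031213 + 0.920468 = 0.951681.
Inverse-square distance factor (a/d)² = 1.0368² = 1.074954.
Q̄ = (S₀/π) × 1.074954 × [bracket] = (1361/π) × 1.074954 × 0.951681 = 443.2 W/m².

Q̄ ≈ 443 W/m²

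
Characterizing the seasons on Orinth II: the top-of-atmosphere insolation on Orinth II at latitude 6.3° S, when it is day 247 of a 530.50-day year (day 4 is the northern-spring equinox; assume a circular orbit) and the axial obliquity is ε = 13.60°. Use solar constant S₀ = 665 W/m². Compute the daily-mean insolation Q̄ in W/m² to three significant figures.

Q̄ ≈ 208 W/m²

Solar longitude: λ_s = 360° × (247 − 4)/530.50 = 164.901°.
sin δ = sin 13.60° × sin 164.901° = 0.06125, so δ = +3.512°.
cos H₀ = −tan(-6.3°) tan(+3.512°) = 0.0068, H₀ = 1.5640 rad.
Bracket: H₀ sin φ sin δ + cos φ cos δ sin H₀ = 1.5640×-0.10973×0.06125 + 0.99396×0.99812×0.99998 = -0.010512 + 0.992072 = 0.981560.
Q̄ = (S₀/π) × [bracket] = (665/π) × 0.981560 = 207.8 W/m².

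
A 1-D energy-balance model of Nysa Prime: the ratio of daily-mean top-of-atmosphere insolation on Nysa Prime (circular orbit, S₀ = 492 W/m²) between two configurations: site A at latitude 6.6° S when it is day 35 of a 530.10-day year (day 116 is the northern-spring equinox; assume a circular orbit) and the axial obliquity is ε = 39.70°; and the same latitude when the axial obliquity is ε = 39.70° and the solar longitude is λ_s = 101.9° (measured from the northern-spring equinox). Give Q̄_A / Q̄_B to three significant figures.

— Configuration A (φ=-6.6°):
Solar longitude: λ_s = 360° × (35 − 116)/530.10 = -55.008°, i.e. -55.008° + 360° = 304.992°.
sin δ = sin 39.70° × sin 304.992° = -0.52330, so δ = -31.554°.
cos H₀ = −tan(-6.6°) tan(-31.554°) = -0.0711, H₀ = 1.6419 rad.
Bracket: H₀ sin φ sin δ + cos φ cos δ sin H₀ = 1.6419×-0.11494×-0.52330 + 0.99337×0.85215×0.99747 = 0.098757 + 0.844359 = 0.943116.
Q̄ = (S₀/π) × [bracket] = (492/π) × 0.943116 = 147.70 W/m².
— Configuration B (φ=-6.6°):
Solar declination: sin δ = sin ε · sin λ_s = sin 39.70° × sin 101.9° = 0.62504, so δ = +38.685°.
cos H₀ = −tan(-6.6°) tan(+38.685°) = 0.0926, H₀ = 1.4780 rad.
Bracket: H₀ sin φ sin δ + cos φ cos δ sin H₀ = 1.4780×-0.11494×0.62504 + 0.99337×0.78059×0.99570 = -0.106183 + 0.772080 = 0.665897.
Q̄ = (S₀/π) × [bracket] = (492/π) × 0.665897 = 104.29 W/m².
Ratio Q̄_A / Q̄_B = 147.70 / 104.29 = 1.416.

Q̄_A / Q̄_B ≈ 1.42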